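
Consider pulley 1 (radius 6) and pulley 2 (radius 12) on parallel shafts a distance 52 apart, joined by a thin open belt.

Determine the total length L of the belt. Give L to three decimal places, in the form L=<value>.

L=161.242

open belt: β = asin((r2−r1)/C) = asin(6/52) = 6.6258°
wrap1 = π − 2β = 166.7484°
wrap2 = π + 2β = 193.2516°
tangent length = C·cosβ = 51.6527
L = r1·wrap1 + r2·wrap2 + 2·C·cosβ = 6·2.9103 + 12·3.3729 + 2·51.6527 = 161.2417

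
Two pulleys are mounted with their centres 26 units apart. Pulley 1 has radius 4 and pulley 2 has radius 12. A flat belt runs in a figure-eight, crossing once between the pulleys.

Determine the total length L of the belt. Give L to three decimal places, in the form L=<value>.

L=112.465

crossed belt: β = asin((r1+r2)/C) = asin(16/26) = 37.9799°
wrap1 = wrap2 = π + 2β = 255.9597°
tangent length = C·cosβ = 20.4939
L = (r1+r2)·wrap + 2·C·cosβ = 16·4.4673 + 2·20.4939 = 112.4652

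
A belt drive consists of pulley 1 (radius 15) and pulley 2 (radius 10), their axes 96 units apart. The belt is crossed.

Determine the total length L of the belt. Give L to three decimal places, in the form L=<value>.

crossed belt: β = asin((r1+r2)/C) = asin(25/96) = 15.0948°
wrap1 = wrap2 = π + 2β = 210.1896°
tangent length = C·cosβ = 92.6876
L = (r1+r2)·wrap + 2·C·cosβ = 25·3.6685 + 2·92.6876 = 277.0878

L=277.088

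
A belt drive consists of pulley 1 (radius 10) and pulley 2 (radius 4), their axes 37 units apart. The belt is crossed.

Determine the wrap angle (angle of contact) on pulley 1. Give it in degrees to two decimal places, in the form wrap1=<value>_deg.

wrap1=224.47_deg

crossed belt: β = asin((r1+r2)/C) = asin(14/37) = 22.2333°
wrap1 = wrap2 = π + 2β = 224.4665°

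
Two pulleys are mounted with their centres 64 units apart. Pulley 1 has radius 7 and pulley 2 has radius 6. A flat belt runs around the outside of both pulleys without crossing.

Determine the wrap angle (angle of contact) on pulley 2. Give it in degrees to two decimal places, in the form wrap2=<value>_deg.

open belt: β = asin((r2−r1)/C) = asin(-1/64) = -0.8953°
wrap1 = π − 2β = 181.7906°
wrap2 = π + 2β = 178.2094°

wrap2=178.21_deg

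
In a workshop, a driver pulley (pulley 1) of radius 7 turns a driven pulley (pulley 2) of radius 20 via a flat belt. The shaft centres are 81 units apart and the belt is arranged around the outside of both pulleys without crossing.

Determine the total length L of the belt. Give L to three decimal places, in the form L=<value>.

open belt: β = asin((r2−r1)/C) = asin(13/81) = 9.2356°
wrap1 = π − 2β = 161.5289°
wrap2 = π + 2β = 198.4711°
tangent length = C·cosβ = 79.9500
L = r1·wrap1 + r2·wrap2 + 2·C·cosβ = 7·2.8192 + 20·3.4640 + 2·79.9500 = 248.9139

L=248.914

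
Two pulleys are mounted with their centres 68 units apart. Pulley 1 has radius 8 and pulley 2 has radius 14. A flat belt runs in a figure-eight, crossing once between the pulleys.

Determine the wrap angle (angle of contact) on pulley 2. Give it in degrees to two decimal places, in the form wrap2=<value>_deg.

crossed belt: β = asin((r1+r2)/C) = asin(22/68) = 18.8765°
wrap1 = wrap2 = π + 2β = 217.7530°

wrap2=217.75_deg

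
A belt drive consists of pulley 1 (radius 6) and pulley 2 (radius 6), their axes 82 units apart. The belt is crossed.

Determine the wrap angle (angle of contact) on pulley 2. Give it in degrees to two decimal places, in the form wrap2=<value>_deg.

crossed belt: β = asin((r1+r2)/C) = asin(12/82) = 8.4150°
wrap1 = wrap2 = π + 2β = 196.8299°

wrap2=196.83_deg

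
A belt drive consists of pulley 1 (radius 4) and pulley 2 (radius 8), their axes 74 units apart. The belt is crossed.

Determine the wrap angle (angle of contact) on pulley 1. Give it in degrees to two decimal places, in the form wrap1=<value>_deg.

wrap1=198.66_deg

crossed belt: β = asin((r1+r2)/C) = asin(12/74) = 9.3324°
wrap1 = wrap2 = π + 2β = 198.6648°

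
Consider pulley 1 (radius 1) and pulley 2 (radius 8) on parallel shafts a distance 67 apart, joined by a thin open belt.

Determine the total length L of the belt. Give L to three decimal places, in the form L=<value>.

open belt: β = asin((r2−r1)/C) = asin(7/67) = 5.9971°
wrap1 = π − 2β = 168.0059°
wrap2 = π + 2β = 191.9941°
tangent length = C·cosβ = 66.6333
L = r1·wrap1 + r2·wrap2 + 2·C·cosβ = 1·2.9323 + 8·3.3509 + 2·66.6333 = 163.0063

L=163.006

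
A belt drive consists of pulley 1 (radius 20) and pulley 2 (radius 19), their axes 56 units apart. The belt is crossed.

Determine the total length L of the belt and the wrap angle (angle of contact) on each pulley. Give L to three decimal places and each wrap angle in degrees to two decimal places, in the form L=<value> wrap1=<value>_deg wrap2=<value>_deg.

L=262.988 wrap1=268.28_deg wrap2=268.28_deg

crossed belt: β = asin((r1+r2)/C) = asin(39/56) = 44.1412°
wrap1 = wrap2 = π + 2β = 268.2823°
tangent length = C·cosβ = 40.1871
L = (r1+r2)·wrap + 2·C·cosβ = 39·4.6824 + 2·40.1871 = 262.9881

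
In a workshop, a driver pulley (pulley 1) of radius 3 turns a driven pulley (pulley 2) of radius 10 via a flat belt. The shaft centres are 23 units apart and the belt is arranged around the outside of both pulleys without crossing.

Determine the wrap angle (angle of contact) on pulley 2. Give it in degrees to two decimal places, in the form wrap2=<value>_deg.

wrap2=215.44_deg

open belt: β = asin((r2−r1)/C) = asin(7/23) = 17.7189°
wrap1 = π − 2β = 144.5621°
wrap2 = π + 2β = 215.4379°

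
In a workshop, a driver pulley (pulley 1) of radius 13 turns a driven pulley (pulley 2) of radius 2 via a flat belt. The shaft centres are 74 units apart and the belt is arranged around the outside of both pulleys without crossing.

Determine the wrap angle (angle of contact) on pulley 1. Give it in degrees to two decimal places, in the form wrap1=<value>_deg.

open belt: β = asin((r2−r1)/C) = asin(-11/74) = -8.5486°
wrap1 = π − 2β = 197.0972°
wrap2 = π + 2β = 162.9028°

wrap1=197.10_deg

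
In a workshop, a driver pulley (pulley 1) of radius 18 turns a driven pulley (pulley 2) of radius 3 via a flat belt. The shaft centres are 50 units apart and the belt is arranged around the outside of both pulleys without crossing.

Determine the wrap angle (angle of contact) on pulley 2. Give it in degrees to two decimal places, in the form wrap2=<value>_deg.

wrap2=145.08_deg

open belt: β = asin((r2−r1)/C) = asin(-15/50) = -17.4576°
wrap1 = π − 2β = 214.9152°
wrap2 = π + 2β = 145.0848°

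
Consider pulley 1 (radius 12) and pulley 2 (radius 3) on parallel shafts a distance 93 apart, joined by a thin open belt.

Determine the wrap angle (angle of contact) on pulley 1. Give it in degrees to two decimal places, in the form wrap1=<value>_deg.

wrap1=191.11_deg

open belt: β = asin((r2−r1)/C) = asin(-9/93) = -5.5534°
wrap1 = π − 2β = 191.1069°
wrap2 = π + 2β = 168.8931°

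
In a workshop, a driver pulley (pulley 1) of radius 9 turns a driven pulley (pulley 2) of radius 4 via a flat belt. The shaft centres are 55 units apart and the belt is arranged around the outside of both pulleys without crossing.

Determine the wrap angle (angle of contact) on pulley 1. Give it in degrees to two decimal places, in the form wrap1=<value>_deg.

wrap1=190.43_deg

open belt: β = asin((r2−r1)/C) = asin(-5/55) = -5.2159°
wrap1 = π − 2β = 190.4318°
wrap2 = π + 2β = 169.5682°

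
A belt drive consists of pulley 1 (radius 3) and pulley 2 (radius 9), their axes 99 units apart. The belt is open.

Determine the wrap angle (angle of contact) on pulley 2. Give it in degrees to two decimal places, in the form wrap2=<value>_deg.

wrap2=186.95_deg

open belt: β = asin((r2−r1)/C) = asin(6/99) = 3.4746°
wrap1 = π − 2β = 173.0508°
wrap2 = π + 2β = 186.9492°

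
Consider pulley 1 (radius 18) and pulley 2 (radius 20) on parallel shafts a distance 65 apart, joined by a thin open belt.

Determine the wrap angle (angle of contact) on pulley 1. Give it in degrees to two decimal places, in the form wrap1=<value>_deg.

open belt: β = asin((r2−r1)/C) = asin(2/65) = 1.7632°
wrap1 = π − 2β = 176.4735°
wrap2 = π + 2β = 183.5265°

wrap1=176.47_deg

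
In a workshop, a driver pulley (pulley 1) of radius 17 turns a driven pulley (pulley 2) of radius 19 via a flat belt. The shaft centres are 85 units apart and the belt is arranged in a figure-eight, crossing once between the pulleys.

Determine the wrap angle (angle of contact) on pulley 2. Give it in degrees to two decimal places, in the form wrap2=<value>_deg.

crossed belt: β = asin((r1+r2)/C) = asin(36/85) = 25.0576°
wrap1 = wrap2 = π + 2β = 230.1152°

wrap2=230.12_deg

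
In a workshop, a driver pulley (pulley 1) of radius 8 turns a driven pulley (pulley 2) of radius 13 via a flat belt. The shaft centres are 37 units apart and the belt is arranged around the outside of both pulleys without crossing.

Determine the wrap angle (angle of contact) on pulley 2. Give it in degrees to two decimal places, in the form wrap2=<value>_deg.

wrap2=195.53_deg

open belt: β = asin((r2−r1)/C) = asin(5/37) = 7.7664°
wrap1 = π − 2β = 164.4671°
wrap2 = π + 2β = 195.5329°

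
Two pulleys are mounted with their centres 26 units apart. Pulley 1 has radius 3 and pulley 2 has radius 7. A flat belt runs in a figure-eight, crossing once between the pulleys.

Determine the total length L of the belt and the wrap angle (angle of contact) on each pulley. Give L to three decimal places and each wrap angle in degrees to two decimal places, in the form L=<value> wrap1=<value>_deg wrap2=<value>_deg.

L=87.312 wrap1=225.24_deg wrap2=225.24_deg

crossed belt: β = asin((r1+r2)/C) = asin(10/26) = 22.6199°
wrap1 = wrap2 = π + 2β = 225.2397°
tangent length = C·cosβ = 24.0000
L = (r1+r2)·wrap + 2·C·cosβ = 10·3.9312 + 2·24.0000 = 87.3117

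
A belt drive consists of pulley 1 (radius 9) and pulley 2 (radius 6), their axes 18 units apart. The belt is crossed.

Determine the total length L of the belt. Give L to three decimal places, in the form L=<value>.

L=96.577

crossed belt: β = asin((r1+r2)/C) = asin(15/18) = 56.4427°
wrap1 = wrap2 = π + 2β = 292.8854°
tangent length = C·cosβ = 9.9499
L = (r1+r2)·wrap + 2·C·cosβ = 15·5.1118 + 2·9.9499 = 96.5770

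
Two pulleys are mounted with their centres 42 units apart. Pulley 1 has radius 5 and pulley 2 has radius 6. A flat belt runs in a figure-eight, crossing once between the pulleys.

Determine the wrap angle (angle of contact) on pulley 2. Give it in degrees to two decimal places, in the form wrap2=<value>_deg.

crossed belt: β = asin((r1+r2)/C) = asin(11/42) = 15.1831°
wrap1 = wrap2 = π + 2β = 210.3662°

wrap2=210.37_deg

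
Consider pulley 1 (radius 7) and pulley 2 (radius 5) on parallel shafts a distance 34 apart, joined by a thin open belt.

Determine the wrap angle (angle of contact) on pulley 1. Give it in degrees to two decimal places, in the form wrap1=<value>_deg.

wrap1=186.74_deg

open belt: β = asin((r2−r1)/C) = asin(-2/34) = -3.3723°
wrap1 = π − 2β = 186.7446°
wrap2 = π + 2β = 173.2554°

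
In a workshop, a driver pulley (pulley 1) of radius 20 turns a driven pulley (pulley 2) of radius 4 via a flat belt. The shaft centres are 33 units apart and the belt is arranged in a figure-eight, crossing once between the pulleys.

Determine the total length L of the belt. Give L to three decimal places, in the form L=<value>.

L=159.786

crossed belt: β = asin((r1+r2)/C) = asin(24/33) = 46.6582°
wrap1 = wrap2 = π + 2β = 273.3165°
tangent length = C·cosβ = 22.6495
L = (r1+r2)·wrap + 2·C·cosβ = 24·4.7703 + 2·22.6495 = 159.7855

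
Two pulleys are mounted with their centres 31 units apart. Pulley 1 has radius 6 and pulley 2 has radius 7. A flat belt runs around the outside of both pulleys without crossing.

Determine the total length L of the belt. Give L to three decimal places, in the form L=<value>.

L=102.873

open belt: β = asin((r2−r1)/C) = asin(1/31) = 1.8486°
wrap1 = π − 2β = 176.3029°
wrap2 = π + 2β = 183.6971°
tangent length = C·cosβ = 30.9839
L = r1·wrap1 + r2·wrap2 + 2·C·cosβ = 6·3.0771 + 7·3.2061 + 2·30.9839 = 102.8730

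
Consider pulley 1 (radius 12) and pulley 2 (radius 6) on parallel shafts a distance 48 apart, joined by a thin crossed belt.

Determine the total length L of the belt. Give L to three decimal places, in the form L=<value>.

crossed belt: β = asin((r1+r2)/C) = asin(18/48) = 22.0243°
wrap1 = wrap2 = π + 2β = 224.0486°
tangent length = C·cosβ = 44.4972
L = (r1+r2)·wrap + 2·C·cosβ = 18·3.9104 + 2·44.4972 = 159.3813

L=159.381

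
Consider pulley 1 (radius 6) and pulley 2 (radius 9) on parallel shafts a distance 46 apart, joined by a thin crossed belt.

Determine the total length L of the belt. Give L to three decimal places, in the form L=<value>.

crossed belt: β = asin((r1+r2)/C) = asin(15/46) = 19.0314°
wrap1 = wrap2 = π + 2β = 218.0629°
tangent length = C·cosβ = 43.4856
L = (r1+r2)·wrap + 2·C·cosβ = 15·3.8059 + 2·43.4856 = 144.0600

L=144.060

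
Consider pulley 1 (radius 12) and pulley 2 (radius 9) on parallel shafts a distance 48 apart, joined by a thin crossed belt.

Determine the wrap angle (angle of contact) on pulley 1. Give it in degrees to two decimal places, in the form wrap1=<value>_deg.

crossed belt: β = asin((r1+r2)/C) = asin(21/48) = 25.9445°
wrap1 = wrap2 = π + 2β = 231.8890°

wrap1=231.89_deg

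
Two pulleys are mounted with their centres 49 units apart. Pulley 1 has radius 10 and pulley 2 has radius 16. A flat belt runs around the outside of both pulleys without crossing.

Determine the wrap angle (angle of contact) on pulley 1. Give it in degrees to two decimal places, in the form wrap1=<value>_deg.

open belt: β = asin((r2−r1)/C) = asin(6/49) = 7.0335°
wrap1 = π − 2β = 165.9331°
wrap2 = π + 2β = 194.0669°

wrap1=165.93_deg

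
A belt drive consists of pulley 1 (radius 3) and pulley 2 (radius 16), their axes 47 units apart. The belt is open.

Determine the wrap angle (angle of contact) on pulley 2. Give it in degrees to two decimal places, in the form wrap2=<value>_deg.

open belt: β = asin((r2−r1)/C) = asin(13/47) = 16.0571°
wrap1 = π − 2β = 147.8857°
wrap2 = π + 2β = 212.1143°

wrap2=212.11_deg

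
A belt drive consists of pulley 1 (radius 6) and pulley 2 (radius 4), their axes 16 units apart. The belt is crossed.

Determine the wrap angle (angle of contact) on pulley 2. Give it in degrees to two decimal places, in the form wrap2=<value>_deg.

wrap2=257.36_deg

crossed belt: β = asin((r1+r2)/C) = asin(10/16) = 38.6822°
wrap1 = wrap2 = π + 2β = 257.3644°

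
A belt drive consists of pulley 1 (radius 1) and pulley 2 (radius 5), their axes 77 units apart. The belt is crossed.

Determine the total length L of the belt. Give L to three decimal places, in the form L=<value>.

L=173.317

crossed belt: β = asin((r1+r2)/C) = asin(6/77) = 4.4691°
wrap1 = wrap2 = π + 2β = 188.9383°
tangent length = C·cosβ = 76.7659
L = (r1+r2)·wrap + 2·C·cosβ = 6·3.2976 + 2·76.7659 = 173.3173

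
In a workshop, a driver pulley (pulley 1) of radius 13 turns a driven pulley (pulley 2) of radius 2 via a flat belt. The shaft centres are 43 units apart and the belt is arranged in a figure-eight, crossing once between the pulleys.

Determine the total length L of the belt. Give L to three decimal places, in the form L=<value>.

L=138.412

crossed belt: β = asin((r1+r2)/C) = asin(15/43) = 20.4162°
wrap1 = wrap2 = π + 2β = 220.8324°
tangent length = C·cosβ = 40.2989
L = (r1+r2)·wrap + 2·C·cosβ = 15·3.8543 + 2·40.2989 = 138.4116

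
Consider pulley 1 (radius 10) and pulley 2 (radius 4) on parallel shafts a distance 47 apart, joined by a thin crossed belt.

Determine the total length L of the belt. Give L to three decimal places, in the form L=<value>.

crossed belt: β = asin((r1+r2)/C) = asin(14/47) = 17.3299°
wrap1 = wrap2 = π + 2β = 214.6597°
tangent length = C·cosβ = 44.8665
L = (r1+r2)·wrap + 2·C·cosβ = 14·3.7465 + 2·44.8665 = 142.1842

L=142.184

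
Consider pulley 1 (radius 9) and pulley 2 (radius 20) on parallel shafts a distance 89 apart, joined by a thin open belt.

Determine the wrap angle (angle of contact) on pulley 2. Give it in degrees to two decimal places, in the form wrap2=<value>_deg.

wrap2=194.20_deg

open belt: β = asin((r2−r1)/C) = asin(11/89) = 7.0997°
wrap1 = π − 2β = 165.8007°
wrap2 = π + 2β = 194.1993°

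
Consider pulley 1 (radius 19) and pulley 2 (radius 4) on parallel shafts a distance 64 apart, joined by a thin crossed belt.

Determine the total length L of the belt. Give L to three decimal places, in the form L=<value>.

crossed belt: β = asin((r1+r2)/C) = asin(23/64) = 21.0618°
wrap1 = wrap2 = π + 2β = 222.1236°
tangent length = C·cosβ = 59.7244
L = (r1+r2)·wrap + 2·C·cosβ = 23·3.8768 + 2·59.7244 = 208.6149

L=208.615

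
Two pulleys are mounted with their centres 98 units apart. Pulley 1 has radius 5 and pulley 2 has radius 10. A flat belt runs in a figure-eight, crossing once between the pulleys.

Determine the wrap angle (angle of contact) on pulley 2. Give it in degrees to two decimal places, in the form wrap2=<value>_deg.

crossed belt: β = asin((r1+r2)/C) = asin(15/98) = 8.8044°
wrap1 = wrap2 = π + 2β = 197.6087°

wrap2=197.61_deg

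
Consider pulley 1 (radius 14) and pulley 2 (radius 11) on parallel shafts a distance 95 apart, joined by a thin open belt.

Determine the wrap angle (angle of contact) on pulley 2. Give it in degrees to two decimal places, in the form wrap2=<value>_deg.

open belt: β = asin((r2−r1)/C) = asin(-3/95) = -1.8096°
wrap1 = π − 2β = 183.6193°
wrap2 = π + 2β = 176.3807°

wrap2=176.38_deg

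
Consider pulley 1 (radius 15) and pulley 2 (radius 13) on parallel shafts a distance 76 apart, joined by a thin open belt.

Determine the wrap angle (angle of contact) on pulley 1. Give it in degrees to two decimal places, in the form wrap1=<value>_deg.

wrap1=183.02_deg

open belt: β = asin((r2−r1)/C) = asin(-2/76) = -1.5080°
wrap1 = π − 2β = 183.0159°
wrap2 = π + 2β = 176.9841°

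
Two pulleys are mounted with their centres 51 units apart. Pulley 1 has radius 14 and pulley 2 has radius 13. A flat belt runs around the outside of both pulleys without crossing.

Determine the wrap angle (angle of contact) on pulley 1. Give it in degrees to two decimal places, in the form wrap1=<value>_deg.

wrap1=182.25_deg

open belt: β = asin((r2−r1)/C) = asin(-1/51) = -1.1235°
wrap1 = π − 2β = 182.2470°
wrap2 = π + 2β = 177.7530°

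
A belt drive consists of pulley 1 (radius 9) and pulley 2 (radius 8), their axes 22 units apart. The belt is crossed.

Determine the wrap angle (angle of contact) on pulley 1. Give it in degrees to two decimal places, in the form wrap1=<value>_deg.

crossed belt: β = asin((r1+r2)/C) = asin(17/22) = 50.5994°
wrap1 = wrap2 = π + 2β = 281.1989°

wrap1=281.20_deg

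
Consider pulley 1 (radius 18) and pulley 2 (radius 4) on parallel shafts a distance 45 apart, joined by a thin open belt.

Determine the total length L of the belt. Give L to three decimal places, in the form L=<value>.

L=163.507

open belt: β = asin((r2−r1)/C) = asin(-14/45) = -18.1262°
wrap1 = π − 2β = 216.2524°
wrap2 = π + 2β = 143.7476°
tangent length = C·cosβ = 42.7668
L = r1·wrap1 + r2·wrap2 + 2·C·cosβ = 18·3.7743 + 4·2.5089 + 2·42.7668 = 163.5068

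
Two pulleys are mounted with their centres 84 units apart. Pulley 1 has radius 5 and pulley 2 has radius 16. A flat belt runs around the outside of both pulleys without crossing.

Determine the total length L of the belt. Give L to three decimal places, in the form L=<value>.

open belt: β = asin((r2−r1)/C) = asin(11/84) = 7.5246°
wrap1 = π − 2β = 164.9507°
wrap2 = π + 2β = 195.0493°
tangent length = C·cosβ = 83.2766
L = r1·wrap1 + r2·wrap2 + 2·C·cosβ = 5·2.8789 + 16·3.4043 + 2·83.2766 = 235.4160

L=235.416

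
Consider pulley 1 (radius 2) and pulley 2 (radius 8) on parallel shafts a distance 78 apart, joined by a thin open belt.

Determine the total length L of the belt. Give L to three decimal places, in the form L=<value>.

L=187.878

open belt: β = asin((r2−r1)/C) = asin(6/78) = 4.4117°
wrap1 = π − 2β = 171.1765°
wrap2 = π + 2β = 188.8235°
tangent length = C·cosβ = 77.7689
L = r1·wrap1 + r2·wrap2 + 2·C·cosβ = 2·2.9876 + 8·3.2956 + 2·77.7689 = 187.8777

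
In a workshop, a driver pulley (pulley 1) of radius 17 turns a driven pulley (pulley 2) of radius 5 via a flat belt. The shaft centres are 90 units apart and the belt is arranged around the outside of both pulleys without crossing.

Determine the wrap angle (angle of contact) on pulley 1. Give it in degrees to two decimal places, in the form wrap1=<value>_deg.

open belt: β = asin((r2−r1)/C) = asin(-12/90) = -7.6623°
wrap1 = π − 2β = 195.3245°
wrap2 = π + 2β = 164.6755°

wrap1=195.32_deg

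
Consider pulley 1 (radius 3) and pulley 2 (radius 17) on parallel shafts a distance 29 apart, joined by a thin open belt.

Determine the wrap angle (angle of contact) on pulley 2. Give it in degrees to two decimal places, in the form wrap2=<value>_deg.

open belt: β = asin((r2−r1)/C) = asin(14/29) = 28.8657°
wrap1 = π − 2β = 122.2685°
wrap2 = π + 2β = 237.7315°

wrap2=237.73_deg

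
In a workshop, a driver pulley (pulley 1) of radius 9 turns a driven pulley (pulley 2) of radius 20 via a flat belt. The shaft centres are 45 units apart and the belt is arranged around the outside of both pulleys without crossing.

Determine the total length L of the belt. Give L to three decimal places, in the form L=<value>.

L=183.809

open belt: β = asin((r2−r1)/C) = asin(11/45) = 14.1490°
wrap1 = π − 2β = 151.7020°
wrap2 = π + 2β = 208.2980°
tangent length = C·cosβ = 43.6348
L = r1·wrap1 + r2·wrap2 + 2·C·cosβ = 9·2.6477 + 20·3.6355 + 2·43.6348 = 183.8087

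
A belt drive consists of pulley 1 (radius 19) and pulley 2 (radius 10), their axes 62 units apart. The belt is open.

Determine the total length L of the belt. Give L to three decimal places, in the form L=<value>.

open belt: β = asin((r2−r1)/C) = asin(-9/62) = -8.3466°
wrap1 = π − 2β = 196.6932°
wrap2 = π + 2β = 163.3068°
tangent length = C·cosβ = 61.3433
L = r1·wrap1 + r2·wrap2 + 2·C·cosβ = 19·3.4329 + 10·2.8502 + 2·61.3433 = 216.4149

L=216.415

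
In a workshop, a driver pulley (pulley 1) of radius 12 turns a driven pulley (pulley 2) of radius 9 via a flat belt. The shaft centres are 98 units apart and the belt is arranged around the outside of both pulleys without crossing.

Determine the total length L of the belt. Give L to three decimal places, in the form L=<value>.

L=262.065

open belt: β = asin((r2−r1)/C) = asin(-3/98) = -1.7542°
wrap1 = π − 2β = 183.5085°
wrap2 = π + 2β = 176.4915°
tangent length = C·cosβ = 97.9541
L = r1·wrap1 + r2·wrap2 + 2·C·cosβ = 12·3.2028 + 9·3.0804 + 2·97.9541 = 262.0653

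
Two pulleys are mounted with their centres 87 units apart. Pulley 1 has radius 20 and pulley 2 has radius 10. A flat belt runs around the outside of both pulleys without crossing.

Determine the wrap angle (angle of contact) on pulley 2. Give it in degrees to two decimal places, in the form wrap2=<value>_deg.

wrap2=166.80_deg

open belt: β = asin((r2−r1)/C) = asin(-10/87) = -6.6003°
wrap1 = π − 2β = 193.2006°
wrap2 = π + 2β = 166.7994°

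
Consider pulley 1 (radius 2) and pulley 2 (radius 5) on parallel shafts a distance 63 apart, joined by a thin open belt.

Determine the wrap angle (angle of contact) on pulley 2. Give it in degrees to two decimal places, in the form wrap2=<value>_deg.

open belt: β = asin((r2−r1)/C) = asin(3/63) = 2.7294°
wrap1 = π − 2β = 174.5412°
wrap2 = π + 2β = 185.4588°

wrap2=185.46_deg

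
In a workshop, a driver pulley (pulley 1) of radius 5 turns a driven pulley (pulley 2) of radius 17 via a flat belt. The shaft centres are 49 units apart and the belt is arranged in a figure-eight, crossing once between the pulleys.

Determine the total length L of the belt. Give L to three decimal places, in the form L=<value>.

crossed belt: β = asin((r1+r2)/C) = asin(22/49) = 26.6782°
wrap1 = wrap2 = π + 2β = 233.3565°
tangent length = C·cosβ = 43.7836
L = (r1+r2)·wrap + 2·C·cosβ = 22·4.0728 + 2·43.7836 = 177.1696

L=177.170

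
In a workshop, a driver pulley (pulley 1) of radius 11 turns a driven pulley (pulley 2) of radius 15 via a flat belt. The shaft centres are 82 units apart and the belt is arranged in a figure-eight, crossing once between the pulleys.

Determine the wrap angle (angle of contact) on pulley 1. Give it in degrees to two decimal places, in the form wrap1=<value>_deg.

crossed belt: β = asin((r1+r2)/C) = asin(26/82) = 18.4860°
wrap1 = wrap2 = π + 2β = 216.9720°

wrap1=216.97_deg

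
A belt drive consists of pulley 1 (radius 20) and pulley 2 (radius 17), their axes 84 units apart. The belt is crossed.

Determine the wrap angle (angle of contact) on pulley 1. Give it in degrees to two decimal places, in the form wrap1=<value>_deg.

crossed belt: β = asin((r1+r2)/C) = asin(37/84) = 26.1343°
wrap1 = wrap2 = π + 2β = 232.2685°

wrap1=232.27_deg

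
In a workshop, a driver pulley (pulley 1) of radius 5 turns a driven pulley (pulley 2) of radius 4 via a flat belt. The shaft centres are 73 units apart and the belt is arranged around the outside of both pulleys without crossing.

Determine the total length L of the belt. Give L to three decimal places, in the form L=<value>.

open belt: β = asin((r2−r1)/C) = asin(-1/73) = -0.7849°
wrap1 = π − 2β = 181.5698°
wrap2 = π + 2β = 178.4302°
tangent length = C·cosβ = 72.9932
L = r1·wrap1 + r2·wrap2 + 2·C·cosβ = 5·3.1690 + 4·3.1142 + 2·72.9932 = 174.2880

L=174.288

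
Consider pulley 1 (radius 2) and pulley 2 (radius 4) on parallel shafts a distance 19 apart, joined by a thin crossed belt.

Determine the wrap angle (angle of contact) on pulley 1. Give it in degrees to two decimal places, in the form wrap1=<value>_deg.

crossed belt: β = asin((r1+r2)/C) = asin(6/19) = 18.4085°
wrap1 = wrap2 = π + 2β = 216.8170°

wrap1=216.82_deg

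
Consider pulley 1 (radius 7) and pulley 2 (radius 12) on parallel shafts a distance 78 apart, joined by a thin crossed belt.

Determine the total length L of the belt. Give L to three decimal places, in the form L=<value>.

crossed belt: β = asin((r1+r2)/C) = asin(19/78) = 14.0985°
wrap1 = wrap2 = π + 2β = 208.1970°
tangent length = C·cosβ = 75.6505
L = (r1+r2)·wrap + 2·C·cosβ = 19·3.6337 + 2·75.6505 = 220.3418

L=220.342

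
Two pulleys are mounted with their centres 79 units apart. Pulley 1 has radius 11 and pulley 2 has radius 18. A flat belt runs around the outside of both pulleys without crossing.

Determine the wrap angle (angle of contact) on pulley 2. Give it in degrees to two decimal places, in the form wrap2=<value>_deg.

wrap2=190.17_deg

open belt: β = asin((r2−r1)/C) = asin(7/79) = 5.0835°
wrap1 = π − 2β = 169.8330°
wrap2 = π + 2β = 190.1670°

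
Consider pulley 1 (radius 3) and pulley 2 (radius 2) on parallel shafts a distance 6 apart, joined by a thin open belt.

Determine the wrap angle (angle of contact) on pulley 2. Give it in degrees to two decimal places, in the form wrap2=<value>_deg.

open belt: β = asin((r2−r1)/C) = asin(-1/6) = -9.5941°
wrap1 = π − 2β = 199.1881°
wrap2 = π + 2β = 160.8119°

wrap2=160.81_deg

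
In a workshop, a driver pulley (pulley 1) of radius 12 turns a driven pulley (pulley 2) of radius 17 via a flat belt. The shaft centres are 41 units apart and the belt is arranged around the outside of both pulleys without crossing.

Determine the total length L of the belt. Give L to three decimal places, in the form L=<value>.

open belt: β = asin((r2−r1)/C) = asin(5/41) = 7.0047°
wrap1 = π − 2β = 165.9905°
wrap2 = π + 2β = 194.0095°
tangent length = C·cosβ = 40.6940
L = r1·wrap1 + r2·wrap2 + 2·C·cosβ = 12·2.8971 + 17·3.3861 + 2·40.6940 = 173.7167

L=173.717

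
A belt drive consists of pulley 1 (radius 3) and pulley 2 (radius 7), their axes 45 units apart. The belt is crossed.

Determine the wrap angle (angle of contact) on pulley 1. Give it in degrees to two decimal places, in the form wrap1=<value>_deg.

wrap1=205.68_deg

crossed belt: β = asin((r1+r2)/C) = asin(10/45) = 12.8396°
wrap1 = wrap2 = π + 2β = 205.6792°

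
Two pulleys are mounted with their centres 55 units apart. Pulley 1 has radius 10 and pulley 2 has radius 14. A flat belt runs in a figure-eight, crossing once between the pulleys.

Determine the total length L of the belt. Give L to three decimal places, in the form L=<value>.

L=196.048

crossed belt: β = asin((r1+r2)/C) = asin(24/55) = 25.8721°
wrap1 = wrap2 = π + 2β = 231.7442°
tangent length = C·cosβ = 49.4874
L = (r1+r2)·wrap + 2·C·cosβ = 24·4.0447 + 2·49.4874 = 196.0475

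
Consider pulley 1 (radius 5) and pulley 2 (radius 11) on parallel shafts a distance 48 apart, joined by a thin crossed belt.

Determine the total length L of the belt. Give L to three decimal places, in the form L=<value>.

crossed belt: β = asin((r1+r2)/C) = asin(16/48) = 19.4712°
wrap1 = wrap2 = π + 2β = 218.9424°
tangent length = C·cosβ = 45.2548
L = (r1+r2)·wrap + 2·C·cosβ = 16·3.8213 + 2·45.2548 = 151.6499

L=151.650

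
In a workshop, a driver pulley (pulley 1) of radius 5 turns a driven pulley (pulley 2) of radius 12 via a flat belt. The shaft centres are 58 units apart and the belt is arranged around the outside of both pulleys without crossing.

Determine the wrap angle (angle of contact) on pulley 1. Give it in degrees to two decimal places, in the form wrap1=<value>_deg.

wrap1=166.14_deg

open belt: β = asin((r2−r1)/C) = asin(7/58) = 6.9319°
wrap1 = π − 2β = 166.1362°
wrap2 = π + 2β = 193.8638°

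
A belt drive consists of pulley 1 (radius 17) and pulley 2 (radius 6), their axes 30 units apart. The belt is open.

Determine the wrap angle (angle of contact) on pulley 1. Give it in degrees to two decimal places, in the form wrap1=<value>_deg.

open belt: β = asin((r2−r1)/C) = asin(-11/30) = -21.5102°
wrap1 = π − 2β = 223.0204°
wrap2 = π + 2β = 136.9796°

wrap1=223.02_deg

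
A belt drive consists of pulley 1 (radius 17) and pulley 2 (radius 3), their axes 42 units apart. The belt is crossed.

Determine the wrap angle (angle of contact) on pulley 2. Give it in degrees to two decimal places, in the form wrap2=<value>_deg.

wrap2=236.87_deg

crossed belt: β = asin((r1+r2)/C) = asin(20/42) = 28.4369°
wrap1 = wrap2 = π + 2β = 236.8738°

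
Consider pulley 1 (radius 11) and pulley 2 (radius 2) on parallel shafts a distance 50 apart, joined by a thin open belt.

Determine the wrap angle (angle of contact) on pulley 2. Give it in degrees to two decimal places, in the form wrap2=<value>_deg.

open belt: β = asin((r2−r1)/C) = asin(-9/50) = -10.3698°
wrap1 = π − 2β = 200.7395°
wrap2 = π + 2β = 159.2605°

wrap2=159.26_deg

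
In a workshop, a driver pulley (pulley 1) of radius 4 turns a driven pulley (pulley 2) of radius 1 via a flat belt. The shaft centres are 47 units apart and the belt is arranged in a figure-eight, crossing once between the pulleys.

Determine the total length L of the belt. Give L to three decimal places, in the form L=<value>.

L=110.240

crossed belt: β = asin((r1+r2)/C) = asin(5/47) = 6.1069°
wrap1 = wrap2 = π + 2β = 192.2137°
tangent length = C·cosβ = 46.7333
L = (r1+r2)·wrap + 2·C·cosβ = 5·3.3548 + 2·46.7333 = 110.2404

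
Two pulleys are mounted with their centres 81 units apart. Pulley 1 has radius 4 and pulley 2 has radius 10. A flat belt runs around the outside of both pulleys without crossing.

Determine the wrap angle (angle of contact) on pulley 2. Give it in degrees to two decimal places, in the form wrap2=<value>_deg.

wrap2=188.50_deg

open belt: β = asin((r2−r1)/C) = asin(6/81) = 4.2480°
wrap1 = π − 2β = 171.5040°
wrap2 = π + 2β = 188.4960°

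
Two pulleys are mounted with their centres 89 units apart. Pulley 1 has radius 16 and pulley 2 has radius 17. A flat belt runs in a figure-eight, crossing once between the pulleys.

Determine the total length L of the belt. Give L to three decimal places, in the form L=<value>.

crossed belt: β = asin((r1+r2)/C) = asin(33/89) = 21.7641°
wrap1 = wrap2 = π + 2β = 223.5283°
tangent length = C·cosβ = 82.6559
L = (r1+r2)·wrap + 2·C·cosβ = 33·3.9013 + 2·82.6559 = 294.0549

L=294.055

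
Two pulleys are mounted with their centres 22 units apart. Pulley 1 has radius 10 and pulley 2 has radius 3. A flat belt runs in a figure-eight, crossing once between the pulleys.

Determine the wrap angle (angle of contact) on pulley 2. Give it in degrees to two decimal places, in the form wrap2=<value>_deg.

wrap2=252.44_deg

crossed belt: β = asin((r1+r2)/C) = asin(13/22) = 36.2215°
wrap1 = wrap2 = π + 2β = 252.4431°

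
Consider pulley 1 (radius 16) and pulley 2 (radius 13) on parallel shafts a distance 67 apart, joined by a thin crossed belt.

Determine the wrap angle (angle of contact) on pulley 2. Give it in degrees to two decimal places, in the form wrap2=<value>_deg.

wrap2=231.30_deg

crossed belt: β = asin((r1+r2)/C) = asin(29/67) = 25.6477°
wrap1 = wrap2 = π + 2β = 231.2953°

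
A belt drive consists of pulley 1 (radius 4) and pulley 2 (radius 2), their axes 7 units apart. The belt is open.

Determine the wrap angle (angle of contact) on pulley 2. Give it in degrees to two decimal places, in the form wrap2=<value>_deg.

wrap2=146.80_deg

open belt: β = asin((r2−r1)/C) = asin(-2/7) = -16.6015°
wrap1 = π − 2β = 213.2031°
wrap2 = π + 2β = 146.7969°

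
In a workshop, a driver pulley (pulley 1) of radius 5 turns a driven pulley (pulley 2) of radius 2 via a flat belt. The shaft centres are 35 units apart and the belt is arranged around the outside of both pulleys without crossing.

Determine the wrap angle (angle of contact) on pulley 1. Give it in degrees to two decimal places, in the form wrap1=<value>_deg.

open belt: β = asin((r2−r1)/C) = asin(-3/35) = -4.9171°
wrap1 = π − 2β = 189.8342°
wrap2 = π + 2β = 170.1658°

wrap1=189.83_deg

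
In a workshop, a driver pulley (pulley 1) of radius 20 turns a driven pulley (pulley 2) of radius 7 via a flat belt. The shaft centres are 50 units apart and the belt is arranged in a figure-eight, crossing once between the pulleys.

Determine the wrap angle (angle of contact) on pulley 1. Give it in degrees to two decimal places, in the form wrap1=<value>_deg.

crossed belt: β = asin((r1+r2)/C) = asin(27/50) = 32.6836°
wrap1 = wrap2 = π + 2β = 245.3673°

wrap1=245.37_deg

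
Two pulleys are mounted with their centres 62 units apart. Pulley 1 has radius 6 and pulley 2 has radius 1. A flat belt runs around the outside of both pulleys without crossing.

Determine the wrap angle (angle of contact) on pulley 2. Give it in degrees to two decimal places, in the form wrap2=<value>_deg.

open belt: β = asin((r2−r1)/C) = asin(-5/62) = -4.6257°
wrap1 = π − 2β = 189.2513°
wrap2 = π + 2β = 170.7487°

wrap2=170.75_deg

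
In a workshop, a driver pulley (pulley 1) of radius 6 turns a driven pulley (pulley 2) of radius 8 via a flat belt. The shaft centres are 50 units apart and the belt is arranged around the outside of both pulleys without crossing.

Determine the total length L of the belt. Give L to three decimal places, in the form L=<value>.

L=144.062

open belt: β = asin((r2−r1)/C) = asin(2/50) = 2.2924°
wrap1 = π − 2β = 175.4151°
wrap2 = π + 2β = 184.5849°
tangent length = C·cosβ = 49.9600
L = r1·wrap1 + r2·wrap2 + 2·C·cosβ = 6·3.0616 + 8·3.2216 + 2·49.9600 = 144.0623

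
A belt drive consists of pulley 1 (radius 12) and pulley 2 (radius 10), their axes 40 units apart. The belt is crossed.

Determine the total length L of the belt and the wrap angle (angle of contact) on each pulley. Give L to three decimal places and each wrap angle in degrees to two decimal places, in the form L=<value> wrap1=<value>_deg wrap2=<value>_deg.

L=161.552 wrap1=246.73_deg wrap2=246.73_deg

crossed belt: β = asin((r1+r2)/C) = asin(22/40) = 33.3670°
wrap1 = wrap2 = π + 2β = 246.7340°
tangent length = C·cosβ = 33.4066
L = (r1+r2)·wrap + 2·C·cosβ = 22·4.3063 + 2·33.4066 = 161.5522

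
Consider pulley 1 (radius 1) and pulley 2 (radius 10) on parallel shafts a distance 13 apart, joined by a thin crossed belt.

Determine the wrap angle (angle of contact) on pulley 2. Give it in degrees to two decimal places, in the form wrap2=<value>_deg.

crossed belt: β = asin((r1+r2)/C) = asin(11/13) = 57.7958°
wrap1 = wrap2 = π + 2β = 295.5915°

wrap2=295.59_deg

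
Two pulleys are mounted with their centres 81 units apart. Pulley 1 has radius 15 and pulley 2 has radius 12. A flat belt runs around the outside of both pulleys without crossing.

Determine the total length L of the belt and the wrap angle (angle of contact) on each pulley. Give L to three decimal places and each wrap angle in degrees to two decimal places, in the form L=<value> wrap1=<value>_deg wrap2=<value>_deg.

open belt: β = asin((r2−r1)/C) = asin(-3/81) = -2.1226°
wrap1 = π − 2β = 184.2451°
wrap2 = π + 2β = 175.7549°
tangent length = C·cosβ = 80.9444
L = r1·wrap1 + r2·wrap2 + 2·C·cosβ = 15·3.2157 + 12·3.0675 + 2·80.9444 = 246.9341

L=246.934 wrap1=184.25_deg wrap2=175.75_deg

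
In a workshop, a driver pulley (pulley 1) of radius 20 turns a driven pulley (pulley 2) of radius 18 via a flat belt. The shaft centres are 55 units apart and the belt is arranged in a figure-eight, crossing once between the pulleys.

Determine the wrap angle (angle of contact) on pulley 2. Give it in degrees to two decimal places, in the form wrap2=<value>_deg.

wrap2=267.40_deg

crossed belt: β = asin((r1+r2)/C) = asin(38/55) = 43.7021°
wrap1 = wrap2 = π + 2β = 267.4042°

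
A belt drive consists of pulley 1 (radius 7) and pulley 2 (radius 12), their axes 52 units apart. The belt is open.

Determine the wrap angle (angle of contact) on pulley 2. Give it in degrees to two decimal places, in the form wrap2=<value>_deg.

open belt: β = asin((r2−r1)/C) = asin(5/52) = 5.5177°
wrap1 = π − 2β = 168.9645°
wrap2 = π + 2β = 191.0355°

wrap2=191.04_deg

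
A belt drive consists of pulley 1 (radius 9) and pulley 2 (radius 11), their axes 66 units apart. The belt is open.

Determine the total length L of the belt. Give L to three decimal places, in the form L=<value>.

L=194.892

open belt: β = asin((r2−r1)/C) = asin(2/66) = 1.7365°
wrap1 = π − 2β = 176.5270°
wrap2 = π + 2β = 183.4730°
tangent length = C·cosβ = 65.9697
L = r1·wrap1 + r2·wrap2 + 2·C·cosβ = 9·3.0810 + 11·3.2022 + 2·65.9697 = 194.8925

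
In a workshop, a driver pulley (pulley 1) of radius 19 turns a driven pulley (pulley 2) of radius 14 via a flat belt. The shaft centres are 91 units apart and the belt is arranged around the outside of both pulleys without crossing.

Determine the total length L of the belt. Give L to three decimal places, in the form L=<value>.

open belt: β = asin((r2−r1)/C) = asin(-5/91) = -3.1497°
wrap1 = π − 2β = 186.2994°
wrap2 = π + 2β = 173.7006°
tangent length = C·cosβ = 90.8625
L = r1·wrap1 + r2·wrap2 + 2·C·cosβ = 19·3.2515 + 14·3.0316 + 2·90.8625 = 285.9474

L=285.947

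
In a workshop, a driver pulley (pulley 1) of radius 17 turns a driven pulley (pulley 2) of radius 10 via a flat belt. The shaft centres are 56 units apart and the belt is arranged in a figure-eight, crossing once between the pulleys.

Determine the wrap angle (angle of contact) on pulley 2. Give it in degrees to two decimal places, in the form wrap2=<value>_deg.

crossed belt: β = asin((r1+r2)/C) = asin(27/56) = 28.8254°
wrap1 = wrap2 = π + 2β = 237.6509°

wrap2=237.65_deg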